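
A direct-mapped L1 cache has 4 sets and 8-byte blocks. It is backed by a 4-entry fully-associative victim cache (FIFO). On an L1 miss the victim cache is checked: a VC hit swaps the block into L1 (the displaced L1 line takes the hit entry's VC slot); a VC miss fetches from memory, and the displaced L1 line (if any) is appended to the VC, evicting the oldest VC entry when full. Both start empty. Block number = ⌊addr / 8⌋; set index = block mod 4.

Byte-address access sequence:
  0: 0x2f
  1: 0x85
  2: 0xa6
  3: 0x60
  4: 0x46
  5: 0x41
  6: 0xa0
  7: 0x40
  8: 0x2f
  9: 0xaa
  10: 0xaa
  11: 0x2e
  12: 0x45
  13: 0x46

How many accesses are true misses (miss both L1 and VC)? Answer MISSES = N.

MISSES = 6

#0 0x2f→b5/s1 MISS; vc=[]
#1 0x85→b16/s0 MISS; vc=[]
#2 0xa6→b20/s0 MISS; vc=[16]
#3 0x60→b12/s0 MISS; vc=[16,20]
#4 0x46→b8/s0 MISS; vc=[16,20,12]
#5 0x41→b8/s0 L1-HIT; vc=[16,20,12]
#6 0xa0→b20/s0 VC-HIT; vc=[16,8,12]
#7 0x40→b8/s0 VC-HIT; vc=[16,20,12]
#8 0x2f→b5/s1 L1-HIT; vc=[16,20,12]
#9 0xaa→b21/s1 MISS; vc=[16,20,12,5]
#10 0xaa→b21/s1 L1-HIT; vc=[16,20,12,5]
#11 0x2e→b5/s1 VC-HIT; vc=[16,20,12,21]
#12 0x45→b8/s0 L1-HIT; vc=[16,20,12,21]
#13 0x46→b8/s0 L1-HIT; vc=[16,20,12,21]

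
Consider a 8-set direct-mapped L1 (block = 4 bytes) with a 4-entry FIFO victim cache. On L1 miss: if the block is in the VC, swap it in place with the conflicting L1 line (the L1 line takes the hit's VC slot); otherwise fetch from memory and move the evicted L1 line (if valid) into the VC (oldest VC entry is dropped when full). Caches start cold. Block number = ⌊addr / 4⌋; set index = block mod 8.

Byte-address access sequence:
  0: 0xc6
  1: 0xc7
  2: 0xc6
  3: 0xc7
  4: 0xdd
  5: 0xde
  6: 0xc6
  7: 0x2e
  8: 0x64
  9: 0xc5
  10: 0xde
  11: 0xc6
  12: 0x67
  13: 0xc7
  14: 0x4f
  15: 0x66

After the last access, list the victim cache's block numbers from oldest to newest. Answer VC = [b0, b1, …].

  [0] addr=0xc6 blk=49 s=1: MISS | VC []
  [1] addr=0xc7 blk=49 s=1: L1-HIT | VC []
  [2] addr=0xc6 blk=49 s=1: L1-HIT | VC []
  [3] addr=0xc7 blk=49 s=1: L1-HIT | VC []
  [4] addr=0xdd blk=55 s=7: MISS | VC []
  [5] addr=0xde blk=55 s=7: L1-HIT | VC []
  [6] addr=0xc6 blk=49 s=1: L1-HIT | VC []
  [7] addr=0x2e blk=11 s=3: MISS | VC []
  [8] addr=0x64 blk=25 s=1: MISS | VC [49]
  [9] addr=0xc5 blk=49 s=1: VC-HIT | VC [25]
  [10] addr=0xde blk=55 s=7: L1-HIT | VC [25]
  [11] addr=0xc6 blk=49 s=1: L1-HIT | VC [25]
  [12] addr=0x67 blk=25 s=1: VC-HIT | VC [49]
  [13] addr=0xc7 blk=49 s=1: VC-HIT | VC [25]
  [14] addr=0x4f blk=19 s=3: MISS | VC [25, 11]
  [15] addr=0x66 blk=25 s=1: VC-HIT | VC [49, 11]

VC = [49, 11]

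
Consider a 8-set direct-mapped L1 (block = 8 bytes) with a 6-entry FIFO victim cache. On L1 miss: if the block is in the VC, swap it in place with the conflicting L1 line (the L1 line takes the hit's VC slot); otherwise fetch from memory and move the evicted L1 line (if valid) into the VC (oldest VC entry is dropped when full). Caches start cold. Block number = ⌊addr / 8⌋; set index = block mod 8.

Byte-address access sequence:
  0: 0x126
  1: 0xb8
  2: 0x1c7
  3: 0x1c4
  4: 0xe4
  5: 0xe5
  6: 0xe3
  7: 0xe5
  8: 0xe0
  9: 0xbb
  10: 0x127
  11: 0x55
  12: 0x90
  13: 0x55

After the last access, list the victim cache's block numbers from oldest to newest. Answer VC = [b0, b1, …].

#0 0x126→b36/s4 MISS; vc=[]
#1 0xb8→b23/s7 MISS; vc=[]
#2 0x1c7→b56/s0 MISS; vc=[]
#3 0x1c4→b56/s0 L1-HIT; vc=[]
#4 0xe4→b28/s4 MISS; vc=[36]
#5 0xe5→b28/s4 L1-HIT; vc=[36]
#6 0xe3→b28/s4 L1-HIT; vc=[36]
#7 0xe5→b28/s4 L1-HIT; vc=[36]
#8 0xe0→b28/s4 L1-HIT; vc=[36]
#9 0xbb→b23/s7 L1-HIT; vc=[36]
#10 0x127→b36/s4 VC-HIT; vc=[28]
#11 0x55→b10/s2 MISS; vc=[28]
#12 0x90→b18/s2 MISS; vc=[28,10]
#13 0x55→b10/s2 VC-HIT; vc=[28,18]

VC = [28, 18]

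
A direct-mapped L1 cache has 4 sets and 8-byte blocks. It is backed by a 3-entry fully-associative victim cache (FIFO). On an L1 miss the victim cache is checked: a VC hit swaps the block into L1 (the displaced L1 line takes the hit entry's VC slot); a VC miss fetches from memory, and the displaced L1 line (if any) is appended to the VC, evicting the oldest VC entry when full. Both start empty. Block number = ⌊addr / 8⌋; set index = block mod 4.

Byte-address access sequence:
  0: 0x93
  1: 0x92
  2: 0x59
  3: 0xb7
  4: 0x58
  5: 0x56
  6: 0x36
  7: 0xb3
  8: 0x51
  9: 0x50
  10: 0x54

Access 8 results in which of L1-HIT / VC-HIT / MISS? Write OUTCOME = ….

0: 0x93 (blk 18, set 2) → MISS  vc=[]
1: 0x92 (blk 18, set 2) → L1-HIT  vc=[]
2: 0x59 (blk 11, set 3) → MISS  vc=[]
3: 0xb7 (blk 22, set 2) → MISS  vc=[18]
4: 0x58 (blk 11, set 3) → L1-HIT  vc=[18]
5: 0x56 (blk 10, set 2) → MISS  vc=[18, 22]
6: 0x36 (blk 6, set 2) → MISS  vc=[18, 22, 10]
7: 0xb3 (blk 22, set 2) → VC-HIT  vc=[18, 6, 10]
8: 0x51 (blk 10, set 2) → VC-HIT  vc=[18, 6, 22]
9: 0x50 (blk 10, set 2) → L1-HIT  vc=[18, 6, 22]
10: 0x54 (blk 10, set 2) → L1-HIT  vc=[18, 6, 22]

OUTCOME = VC-HIT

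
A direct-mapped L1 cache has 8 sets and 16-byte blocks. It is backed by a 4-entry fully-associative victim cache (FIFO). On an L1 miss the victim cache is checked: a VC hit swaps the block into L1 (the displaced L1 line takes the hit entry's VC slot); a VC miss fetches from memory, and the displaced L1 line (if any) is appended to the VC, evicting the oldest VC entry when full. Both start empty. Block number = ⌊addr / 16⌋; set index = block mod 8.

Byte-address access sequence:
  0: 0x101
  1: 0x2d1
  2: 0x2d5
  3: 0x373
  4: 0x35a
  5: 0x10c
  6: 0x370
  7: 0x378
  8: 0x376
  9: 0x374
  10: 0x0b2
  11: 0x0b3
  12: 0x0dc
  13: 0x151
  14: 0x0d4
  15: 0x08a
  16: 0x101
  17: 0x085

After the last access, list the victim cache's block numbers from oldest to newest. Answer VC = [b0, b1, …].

VC = [45, 53, 21, 16]

0: 0x101 (blk 16, set 0) → MISS  vc=[]
1: 0x2d1 (blk 45, set 5) → MISS  vc=[]
2: 0x2d5 (blk 45, set 5) → L1-HIT  vc=[]
3: 0x373 (blk 55, set 7) → MISS  vc=[]
4: 0x35a (blk 53, set 5) → MISS  vc=[45]
5: 0x10c (blk 16, set 0) → L1-HIT  vc=[45]
6: 0x370 (blk 55, set 7) → L1-HIT  vc=[45]
7: 0x378 (blk 55, set 7) → L1-HIT  vc=[45]
8: 0x376 (blk 55, set 7) → L1-HIT  vc=[45]
9: 0x374 (blk 55, set 7) → L1-HIT  vc=[45]
10: 0xb2 (blk 11, set 3) → MISS  vc=[45]
11: 0xb3 (blk 11, set 3) → L1-HIT  vc=[45]
12: 0xdc (blk 13, set 5) → MISS  vc=[45, 53]
13: 0x151 (blk 21, set 5) → MISS  vc=[45, 53, 13]
14: 0xd4 (blk 13, set 5) → VC-HIT  vc=[45, 53, 21]
15: 0x8a (blk 8, set 0) → MISS  vc=[45, 53, 21, 16]
16: 0x101 (blk 16, set 0) → VC-HIT  vc=[45, 53, 21, 8]
17: 0x85 (blk 8, set 0) → VC-HIT  vc=[45, 53, 21, 16]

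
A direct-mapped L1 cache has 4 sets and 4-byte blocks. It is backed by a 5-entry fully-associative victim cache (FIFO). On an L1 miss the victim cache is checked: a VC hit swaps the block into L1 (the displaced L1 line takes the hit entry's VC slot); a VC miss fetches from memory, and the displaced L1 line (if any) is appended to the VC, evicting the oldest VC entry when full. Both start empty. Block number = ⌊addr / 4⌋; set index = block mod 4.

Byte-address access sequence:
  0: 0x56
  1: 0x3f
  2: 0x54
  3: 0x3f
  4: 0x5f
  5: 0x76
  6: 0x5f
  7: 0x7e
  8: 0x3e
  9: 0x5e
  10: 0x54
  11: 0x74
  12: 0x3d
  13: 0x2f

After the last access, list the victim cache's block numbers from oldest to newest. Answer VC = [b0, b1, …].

#0 0x56→b21/s1 MISS; vc=[]
#1 0x3f→b15/s3 MISS; vc=[]
#2 0x54→b21/s1 L1-HIT; vc=[]
#3 0x3f→b15/s3 L1-HIT; vc=[]
#4 0x5f→b23/s3 MISS; vc=[15]
#5 0x76→b29/s1 MISS; vc=[15,21]
#6 0x5f→b23/s3 L1-HIT; vc=[15,21]
#7 0x7e→b31/s3 MISS; vc=[15,21,23]
#8 0x3e→b15/s3 VC-HIT; vc=[31,21,23]
#9 0x5e→b23/s3 VC-HIT; vc=[31,21,15]
#10 0x54→b21/s1 VC-HIT; vc=[31,29,15]
#11 0x74→b29/s1 VC-HIT; vc=[31,21,15]
#12 0x3d→b15/s3 VC-HIT; vc=[31,21,23]
#13 0x2f→b11/s3 MISS; vc=[31,21,23,15]

VC = [31, 21, 23, 15]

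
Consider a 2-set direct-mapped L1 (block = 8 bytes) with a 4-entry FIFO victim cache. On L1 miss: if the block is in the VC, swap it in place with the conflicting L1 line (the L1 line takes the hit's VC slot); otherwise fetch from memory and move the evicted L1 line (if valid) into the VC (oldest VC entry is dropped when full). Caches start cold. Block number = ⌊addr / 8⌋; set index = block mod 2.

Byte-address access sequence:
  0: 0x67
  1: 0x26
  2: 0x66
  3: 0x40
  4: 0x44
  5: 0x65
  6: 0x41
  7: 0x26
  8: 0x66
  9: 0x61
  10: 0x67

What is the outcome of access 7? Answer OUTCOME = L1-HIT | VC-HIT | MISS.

OUTCOME = VC-HIT

0: 0x67 (blk 12, set 0) → MISS  vc=[]
1: 0x26 (blk 4, set 0) → MISS  vc=[12]
2: 0x66 (blk 12, set 0) → VC-HIT  vc=[4]
3: 0x40 (blk 8, set 0) → MISS  vc=[4, 12]
4: 0x44 (blk 8, set 0) → L1-HIT  vc=[4, 12]
5: 0x65 (blk 12, set 0) → VC-HIT  vc=[4, 8]
6: 0x41 (blk 8, set 0) → VC-HIT  vc=[4, 12]
7: 0x26 (blk 4, set 0) → VC-HIT  vc=[8, 12]
8: 0x66 (blk 12, set 0) → VC-HIT  vc=[8, 4]
9: 0x61 (blk 12, set 0) → L1-HIT  vc=[8, 4]
10: 0x67 (blk 12, set 0) → L1-HIT  vc=[8, 4]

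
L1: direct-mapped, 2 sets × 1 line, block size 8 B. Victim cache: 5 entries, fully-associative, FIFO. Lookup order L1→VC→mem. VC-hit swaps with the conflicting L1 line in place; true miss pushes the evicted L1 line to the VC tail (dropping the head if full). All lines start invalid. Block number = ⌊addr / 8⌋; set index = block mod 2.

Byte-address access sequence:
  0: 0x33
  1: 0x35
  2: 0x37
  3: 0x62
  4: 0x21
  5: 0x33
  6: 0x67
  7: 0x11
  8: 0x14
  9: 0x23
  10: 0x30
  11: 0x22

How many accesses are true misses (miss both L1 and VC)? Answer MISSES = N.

MISSES = 4

#0 0x33→b6/s0 MISS; vc=[]
#1 0x35→b6/s0 L1-HIT; vc=[]
#2 0x37→b6/s0 L1-HIT; vc=[]
#3 0x62→b12/s0 MISS; vc=[6]
#4 0x21→b4/s0 MISS; vc=[6,12]
#5 0x33→b6/s0 VC-HIT; vc=[4,12]
#6 0x67→b12/s0 VC-HIT; vc=[4,6]
#7 0x11→b2/s0 MISS; vc=[4,6,12]
#8 0x14→b2/s0 L1-HIT; vc=[4,6,12]
#9 0x23→b4/s0 VC-HIT; vc=[2,6,12]
#10 0x30→b6/s0 VC-HIT; vc=[2,4,12]
#11 0x22→b4/s0 VC-HIT; vc=[2,6,12]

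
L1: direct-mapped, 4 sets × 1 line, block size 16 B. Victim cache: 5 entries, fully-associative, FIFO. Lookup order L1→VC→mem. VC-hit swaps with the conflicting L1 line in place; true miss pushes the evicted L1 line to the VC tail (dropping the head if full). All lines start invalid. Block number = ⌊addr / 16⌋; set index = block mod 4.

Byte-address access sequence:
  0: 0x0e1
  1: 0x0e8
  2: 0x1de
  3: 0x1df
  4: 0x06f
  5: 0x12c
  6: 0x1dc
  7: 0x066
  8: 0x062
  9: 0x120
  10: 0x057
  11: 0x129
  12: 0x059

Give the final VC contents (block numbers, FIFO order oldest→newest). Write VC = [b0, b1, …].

VC = [14, 6, 29]

#0 0xe1→b14/s2 MISS; vc=[]
#1 0xe8→b14/s2 L1-HIT; vc=[]
#2 0x1de→b29/s1 MISS; vc=[]
#3 0x1df→b29/s1 L1-HIT; vc=[]
#4 0x6f→b6/s2 MISS; vc=[14]
#5 0x12c→b18/s2 MISS; vc=[14,6]
#6 0x1dc→b29/s1 L1-HIT; vc=[14,6]
#7 0x66→b6/s2 VC-HIT; vc=[14,18]
#8 0x62→b6/s2 L1-HIT; vc=[14,18]
#9 0x120→b18/s2 VC-HIT; vc=[14,6]
#10 0x57→b5/s1 MISS; vc=[14,6,29]
#11 0x129→b18/s2 L1-HIT; vc=[14,6,29]
#12 0x59→b5/s1 L1-HIT; vc=[14,6,29]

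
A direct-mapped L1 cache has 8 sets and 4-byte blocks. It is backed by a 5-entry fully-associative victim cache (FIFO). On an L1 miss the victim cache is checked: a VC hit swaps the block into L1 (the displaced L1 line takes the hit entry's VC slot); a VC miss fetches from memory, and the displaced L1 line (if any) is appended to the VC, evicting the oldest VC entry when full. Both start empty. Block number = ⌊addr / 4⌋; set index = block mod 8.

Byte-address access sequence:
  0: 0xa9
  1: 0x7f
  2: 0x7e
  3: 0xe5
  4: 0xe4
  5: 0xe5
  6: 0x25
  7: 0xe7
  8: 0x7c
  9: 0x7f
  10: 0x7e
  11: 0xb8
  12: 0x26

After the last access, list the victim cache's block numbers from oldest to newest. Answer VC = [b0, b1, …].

0: 0xa9 (blk 42, set 2) → MISS  vc=[]
1: 0x7f (blk 31, set 7) → MISS  vc=[]
2: 0x7e (blk 31, set 7) → L1-HIT  vc=[]
3: 0xe5 (blk 57, set 1) → MISS  vc=[]
4: 0xe4 (blk 57, set 1) → L1-HIT  vc=[]
5: 0xe5 (blk 57, set 1) → L1-HIT  vc=[]
6: 0x25 (blk 9, set 1) → MISS  vc=[57]
7: 0xe7 (blk 57, set 1) → VC-HIT  vc=[9]
8: 0x7c (blk 31, set 7) → L1-HIT  vc=[9]
9: 0x7f (blk 31, set 7) → L1-HIT  vc=[9]
10: 0x7e (blk 31, set 7) → L1-HIT  vc=[9]
11: 0xb8 (blk 46, set 6) → MISS  vc=[9]
12: 0x26 (blk 9, set 1) → VC-HIT  vc=[57]

VC = [57]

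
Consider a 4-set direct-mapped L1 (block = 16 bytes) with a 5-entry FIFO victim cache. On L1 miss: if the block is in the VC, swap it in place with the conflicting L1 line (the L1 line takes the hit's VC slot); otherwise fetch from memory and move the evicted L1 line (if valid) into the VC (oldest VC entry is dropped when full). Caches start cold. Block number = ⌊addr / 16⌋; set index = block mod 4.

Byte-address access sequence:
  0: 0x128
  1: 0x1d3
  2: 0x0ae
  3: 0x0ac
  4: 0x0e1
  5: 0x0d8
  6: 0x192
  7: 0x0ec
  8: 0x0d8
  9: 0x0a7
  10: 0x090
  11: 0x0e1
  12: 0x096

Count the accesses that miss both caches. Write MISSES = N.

#0 0x128→b18/s2 MISS; vc=[]
#1 0x1d3→b29/s1 MISS; vc=[]
#2 0xae→b10/s2 MISS; vc=[18]
#3 0xac→b10/s2 L1-HIT; vc=[18]
#4 0xe1→b14/s2 MISS; vc=[18,10]
#5 0xd8→b13/s1 MISS; vc=[18,10,29]
#6 0x192→b25/s1 MISS; vc=[18,10,29,13]
#7 0xec→b14/s2 L1-HIT; vc=[18,10,29,13]
#8 0xd8→b13/s1 VC-HIT; vc=[18,10,29,25]
#9 0xa7→b10/s2 VC-HIT; vc=[18,14,29,25]
#10 0x90→b9/s1 MISS; vc=[18,14,29,25,13]
#11 0xe1→b14/s2 VC-HIT; vc=[18,10,29,25,13]
#12 0x96→b9/s1 L1-HIT; vc=[18,10,29,25,13]

MISSES = 7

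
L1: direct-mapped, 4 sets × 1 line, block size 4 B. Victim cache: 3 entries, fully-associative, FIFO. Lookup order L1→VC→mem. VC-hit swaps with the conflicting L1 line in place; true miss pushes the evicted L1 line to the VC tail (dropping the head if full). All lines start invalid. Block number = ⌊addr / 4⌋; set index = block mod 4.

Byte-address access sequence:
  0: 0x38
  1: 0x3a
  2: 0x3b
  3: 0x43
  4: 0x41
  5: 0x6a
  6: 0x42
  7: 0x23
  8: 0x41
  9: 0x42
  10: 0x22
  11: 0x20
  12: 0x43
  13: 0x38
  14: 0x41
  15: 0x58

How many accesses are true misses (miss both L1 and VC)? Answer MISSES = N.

MISSES = 5

#0 0x38→b14/s2 MISS; vc=[]
#1 0x3a→b14/s2 L1-HIT; vc=[]
#2 0x3b→b14/s2 L1-HIT; vc=[]
#3 0x43→b16/s0 MISS; vc=[]
#4 0x41→b16/s0 L1-HIT; vc=[]
#5 0x6a→b26/s2 MISS; vc=[14]
#6 0x42→b16/s0 L1-HIT; vc=[14]
#7 0x23→b8/s0 MISS; vc=[14,16]
#8 0x41→b16/s0 VC-HIT; vc=[14,8]
#9 0x42→b16/s0 L1-HIT; vc=[14,8]
#10 0x22→b8/s0 VC-HIT; vc=[14,16]
#11 0x20→b8/s0 L1-HIT; vc=[14,16]
#12 0x43→b16/s0 VC-HIT; vc=[14,8]
#13 0x38→b14/s2 VC-HIT; vc=[26,8]
#14 0x41→b16/s0 L1-HIT; vc=[26,8]
#15 0x58→b22/s2 MISS; vc=[26,8,14]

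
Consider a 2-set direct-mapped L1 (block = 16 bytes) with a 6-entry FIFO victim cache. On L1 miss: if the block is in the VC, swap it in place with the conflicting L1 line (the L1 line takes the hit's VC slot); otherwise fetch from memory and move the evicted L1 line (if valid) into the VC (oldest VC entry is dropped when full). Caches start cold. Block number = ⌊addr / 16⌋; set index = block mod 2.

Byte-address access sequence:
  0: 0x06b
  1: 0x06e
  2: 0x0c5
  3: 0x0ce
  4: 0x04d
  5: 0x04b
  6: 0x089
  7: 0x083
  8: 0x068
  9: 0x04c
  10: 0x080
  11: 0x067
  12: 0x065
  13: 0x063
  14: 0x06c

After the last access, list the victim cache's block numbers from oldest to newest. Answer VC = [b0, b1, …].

  [0] addr=0x6b blk=6 s=0: MISS | VC []
  [1] addr=0x6e blk=6 s=0: L1-HIT | VC []
  [2] addr=0xc5 blk=12 s=0: MISS | VC [6]
  [3] addr=0xce blk=12 s=0: L1-HIT | VC [6]
  [4] addr=0x4d blk=4 s=0: MISS | VC [6, 12]
  [5] addr=0x4b blk=4 s=0: L1-HIT | VC [6, 12]
  [6] addr=0x89 blk=8 s=0: MISS | VC [6, 12, 4]
  [7] addr=0x83 blk=8 s=0: L1-HIT | VC [6, 12, 4]
  [8] addr=0x68 blk=6 s=0: VC-HIT | VC [8, 12, 4]
  [9] addr=0x4c blk=4 s=0: VC-HIT | VC [8, 12, 6]
  [10] addr=0x80 blk=8 s=0: VC-HIT | VC [4, 12, 6]
  [11] addr=0x67 blk=6 s=0: VC-HIT | VC [4, 12, 8]
  [12] addr=0x65 blk=6 s=0: L1-HIT | VC [4, 12, 8]
  [13] addr=0x63 blk=6 s=0: L1-HIT | VC [4, 12, 8]
  [14] addr=0x6c blk=6 s=0: L1-HIT | VC [4, 12, 8]

VC = [4, 12, 8]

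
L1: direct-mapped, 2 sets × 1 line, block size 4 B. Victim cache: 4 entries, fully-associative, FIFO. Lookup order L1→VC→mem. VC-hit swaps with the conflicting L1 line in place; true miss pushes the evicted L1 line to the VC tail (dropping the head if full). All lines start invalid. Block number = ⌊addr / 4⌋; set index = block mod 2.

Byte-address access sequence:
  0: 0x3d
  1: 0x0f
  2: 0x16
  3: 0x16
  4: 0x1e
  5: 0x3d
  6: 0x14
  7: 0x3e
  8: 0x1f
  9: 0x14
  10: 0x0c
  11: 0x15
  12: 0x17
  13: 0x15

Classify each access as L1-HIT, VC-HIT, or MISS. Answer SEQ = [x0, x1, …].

0: 0x3d (blk 15, set 1) → MISS  vc=[]
1: 0xf (blk 3, set 1) → MISS  vc=[15]
2: 0x16 (blk 5, set 1) → MISS  vc=[15, 3]
3: 0x16 (blk 5, set 1) → L1-HIT  vc=[15, 3]
4: 0x1e (blk 7, set 1) → MISS  vc=[15, 3, 5]
5: 0x3d (blk 15, set 1) → VC-HIT  vc=[7, 3, 5]
6: 0x14 (blk 5, set 1) → VC-HIT  vc=[7, 3, 15]
7: 0x3e (blk 15, set 1) → VC-HIT  vc=[7, 3, 5]
8: 0x1f (blk 7, set 1) → VC-HIT  vc=[15, 3, 5]
9: 0x14 (blk 5, set 1) → VC-HIT  vc=[15, 3, 7]
10: 0xc (blk 3, set 1) → VC-HIT  vc=[15, 5, 7]
11: 0x15 (blk 5, set 1) → VC-HIT  vc=[15, 3, 7]
12: 0x17 (blk 5, set 1) → L1-HIT  vc=[15, 3, 7]
13: 0x15 (blk 5, set 1) → L1-HIT  vc=[15, 3, 7]

SEQ = [MISS, MISS, MISS, L1-HIT, MISS, VC-HIT, VC-HIT, VC-HIT, VC-HIT, VC-HIT, VC-HIT, VC-HIT, L1-HIT, L1-HIT]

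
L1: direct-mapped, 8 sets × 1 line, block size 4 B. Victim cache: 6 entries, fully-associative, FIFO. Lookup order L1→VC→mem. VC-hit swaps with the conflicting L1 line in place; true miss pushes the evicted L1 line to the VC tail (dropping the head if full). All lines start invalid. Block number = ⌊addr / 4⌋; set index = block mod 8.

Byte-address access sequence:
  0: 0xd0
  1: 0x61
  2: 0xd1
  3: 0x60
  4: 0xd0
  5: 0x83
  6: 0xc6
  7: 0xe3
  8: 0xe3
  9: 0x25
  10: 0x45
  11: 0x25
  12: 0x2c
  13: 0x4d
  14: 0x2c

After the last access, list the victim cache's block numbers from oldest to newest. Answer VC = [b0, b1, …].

0: 0xd0 (blk 52, set 4) → MISS  vc=[]
1: 0x61 (blk 24, set 0) → MISS  vc=[]
2: 0xd1 (blk 52, set 4) → L1-HIT  vc=[]
3: 0x60 (blk 24, set 0) → L1-HIT  vc=[]
4: 0xd0 (blk 52, set 4) → L1-HIT  vc=[]
5: 0x83 (blk 32, set 0) → MISS  vc=[24]
6: 0xc6 (blk 49, set 1) → MISS  vc=[24]
7: 0xe3 (blk 56, set 0) → MISS  vc=[24, 32]
8: 0xe3 (blk 56, set 0) → L1-HIT  vc=[24, 32]
9: 0x25 (blk 9, set 1) → MISS  vc=[24, 32, 49]
10: 0x45 (blk 17, set 1) → MISS  vc=[24, 32, 49, 9]
11: 0x25 (blk 9, set 1) → VC-HIT  vc=[24, 32, 49, 17]
12: 0x2c (blk 11, set 3) → MISS  vc=[24, 32, 49, 17]
13: 0x4d (blk 19, set 3) → MISS  vc=[24, 32, 49, 17, 11]
14: 0x2c (blk 11, set 3) → VC-HIT  vc=[24, 32, 49, 17, 19]

VC = [24, 32, 49, 17, 19]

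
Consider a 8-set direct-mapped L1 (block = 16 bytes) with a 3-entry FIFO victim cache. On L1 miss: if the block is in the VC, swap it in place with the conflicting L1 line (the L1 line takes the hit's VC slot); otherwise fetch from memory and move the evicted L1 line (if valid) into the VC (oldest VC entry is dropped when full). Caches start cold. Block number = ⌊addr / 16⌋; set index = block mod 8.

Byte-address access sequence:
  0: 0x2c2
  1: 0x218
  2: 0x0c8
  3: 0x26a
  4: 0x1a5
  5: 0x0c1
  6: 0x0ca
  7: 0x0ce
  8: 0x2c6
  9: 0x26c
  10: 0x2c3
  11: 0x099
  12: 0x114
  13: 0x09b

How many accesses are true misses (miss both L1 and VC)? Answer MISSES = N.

MISSES = 7

#0 0x2c2→b44/s4 MISS; vc=[]
#1 0x218→b33/s1 MISS; vc=[]
#2 0xc8→b12/s4 MISS; vc=[44]
#3 0x26a→b38/s6 MISS; vc=[44]
#4 0x1a5→b26/s2 MISS; vc=[44]
#5 0xc1→b12/s4 L1-HIT; vc=[44]
#6 0xca→b12/s4 L1-HIT; vc=[44]
#7 0xce→b12/s4 L1-HIT; vc=[44]
#8 0x2c6→b44/s4 VC-HIT; vc=[12]
#9 0x26c→b38/s6 L1-HIT; vc=[12]
#10 0x2c3→b44/s4 L1-HIT; vc=[12]
#11 0x99→b9/s1 MISS; vc=[12,33]
#12 0x114→b17/s1 MISS; vc=[12,33,9]
#13 0x9b→b9/s1 VC-HIT; vc=[12,33,17]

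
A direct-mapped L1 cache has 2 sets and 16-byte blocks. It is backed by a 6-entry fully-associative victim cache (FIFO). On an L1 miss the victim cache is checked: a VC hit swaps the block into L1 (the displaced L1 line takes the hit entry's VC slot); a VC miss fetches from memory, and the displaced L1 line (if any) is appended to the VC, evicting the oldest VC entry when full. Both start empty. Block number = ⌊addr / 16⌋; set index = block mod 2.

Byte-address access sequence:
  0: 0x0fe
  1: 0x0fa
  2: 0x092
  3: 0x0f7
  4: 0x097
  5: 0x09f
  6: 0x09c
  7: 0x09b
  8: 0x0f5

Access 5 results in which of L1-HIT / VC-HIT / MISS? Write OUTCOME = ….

OUTCOME = L1-HIT

0: 0xfe (blk 15, set 1) → MISS  vc=[]
1: 0xfa (blk 15, set 1) → L1-HIT  vc=[]
2: 0x92 (blk 9, set 1) → MISS  vc=[15]
3: 0xf7 (blk 15, set 1) → VC-HIT  vc=[9]
4: 0x97 (blk 9, set 1) → VC-HIT  vc=[15]
5: 0x9f (blk 9, set 1) → L1-HIT  vc=[15]
6: 0x9c (blk 9, set 1) → L1-HIT  vc=[15]
7: 0x9b (blk 9, set 1) → L1-HIT  vc=[15]
8: 0xf5 (blk 15, set 1) → VC-HIT  vc=[9]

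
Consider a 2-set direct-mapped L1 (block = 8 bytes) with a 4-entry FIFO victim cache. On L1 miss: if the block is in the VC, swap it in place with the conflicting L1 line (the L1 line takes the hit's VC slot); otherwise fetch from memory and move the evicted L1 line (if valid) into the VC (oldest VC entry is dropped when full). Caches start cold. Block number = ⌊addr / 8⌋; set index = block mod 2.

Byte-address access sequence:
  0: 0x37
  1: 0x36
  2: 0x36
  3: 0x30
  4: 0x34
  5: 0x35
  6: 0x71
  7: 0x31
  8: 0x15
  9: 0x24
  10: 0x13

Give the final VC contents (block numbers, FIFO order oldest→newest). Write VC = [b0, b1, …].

VC = [14, 6, 4]

#0 0x37→b6/s0 MISS; vc=[]
#1 0x36→b6/s0 L1-HIT; vc=[]
#2 0x36→b6/s0 L1-HIT; vc=[]
#3 0x30→b6/s0 L1-HIT; vc=[]
#4 0x34→b6/s0 L1-HIT; vc=[]
#5 0x35→b6/s0 L1-HIT; vc=[]
#6 0x71→b14/s0 MISS; vc=[6]
#7 0x31→b6/s0 VC-HIT; vc=[14]
#8 0x15→b2/s0 MISS; vc=[14,6]
#9 0x24→b4/s0 MISS; vc=[14,6,2]
#10 0x13→b2/s0 VC-HIT; vc=[14,6,4]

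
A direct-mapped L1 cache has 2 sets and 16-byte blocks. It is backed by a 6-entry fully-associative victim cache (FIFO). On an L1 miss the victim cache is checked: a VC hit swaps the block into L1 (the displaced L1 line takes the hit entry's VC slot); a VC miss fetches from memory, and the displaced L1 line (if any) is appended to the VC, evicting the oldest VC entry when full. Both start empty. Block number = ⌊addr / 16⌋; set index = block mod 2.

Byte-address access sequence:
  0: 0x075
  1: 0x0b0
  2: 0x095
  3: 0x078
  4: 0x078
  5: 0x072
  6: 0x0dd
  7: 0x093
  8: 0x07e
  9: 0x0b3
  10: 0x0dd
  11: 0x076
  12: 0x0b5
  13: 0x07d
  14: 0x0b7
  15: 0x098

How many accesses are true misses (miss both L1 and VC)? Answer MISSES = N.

#0 0x75→b7/s1 MISS; vc=[]
#1 0xb0→b11/s1 MISS; vc=[7]
#2 0x95→b9/s1 MISS; vc=[7,11]
#3 0x78→b7/s1 VC-HIT; vc=[9,11]
#4 0x78→b7/s1 L1-HIT; vc=[9,11]
#5 0x72→b7/s1 L1-HIT; vc=[9,11]
#6 0xdd→b13/s1 MISS; vc=[9,11,7]
#7 0x93→b9/s1 VC-HIT; vc=[13,11,7]
#8 0x7e→b7/s1 VC-HIT; vc=[13,11,9]
#9 0xb3→b11/s1 VC-HIT; vc=[13,7,9]
#10 0xdd→b13/s1 VC-HIT; vc=[11,7,9]
#11 0x76→b7/s1 VC-HIT; vc=[11,13,9]
#12 0xb5→b11/s1 VC-HIT; vc=[7,13,9]
#13 0x7d→b7/s1 VC-HIT; vc=[11,13,9]
#14 0xb7→b11/s1 VC-HIT; vc=[7,13,9]
#15 0x98→b9/s1 VC-HIT; vc=[7,13,11]

MISSES = 4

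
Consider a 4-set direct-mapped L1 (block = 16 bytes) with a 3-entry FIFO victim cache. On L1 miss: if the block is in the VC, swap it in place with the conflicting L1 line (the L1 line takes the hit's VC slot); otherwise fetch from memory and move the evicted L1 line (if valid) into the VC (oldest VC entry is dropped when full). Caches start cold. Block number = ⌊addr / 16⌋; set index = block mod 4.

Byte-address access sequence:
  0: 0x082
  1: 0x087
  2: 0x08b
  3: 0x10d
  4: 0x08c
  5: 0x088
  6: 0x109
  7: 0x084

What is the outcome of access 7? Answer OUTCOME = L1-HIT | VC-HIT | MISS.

#0 0x82→b8/s0 MISS; vc=[]
#1 0x87→b8/s0 L1-HIT; vc=[]
#2 0x8b→b8/s0 L1-HIT; vc=[]
#3 0x10d→b16/s0 MISS; vc=[8]
#4 0x8c→b8/s0 VC-HIT; vc=[16]
#5 0x88→b8/s0 L1-HIT; vc=[16]
#6 0x109→b16/s0 VC-HIT; vc=[8]
#7 0x84→b8/s0 VC-HIT; vc=[16]

OUTCOME = VC-HIT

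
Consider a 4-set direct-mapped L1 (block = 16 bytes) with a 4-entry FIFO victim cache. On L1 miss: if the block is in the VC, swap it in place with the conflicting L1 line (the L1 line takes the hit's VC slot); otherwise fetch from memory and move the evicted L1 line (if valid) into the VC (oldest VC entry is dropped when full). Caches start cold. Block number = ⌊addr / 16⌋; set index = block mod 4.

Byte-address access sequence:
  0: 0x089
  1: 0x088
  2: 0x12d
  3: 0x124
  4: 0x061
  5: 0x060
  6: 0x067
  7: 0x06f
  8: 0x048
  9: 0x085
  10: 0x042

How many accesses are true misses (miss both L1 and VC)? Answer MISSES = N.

  [0] addr=0x89 blk=8 s=0: MISS | VC []
  [1] addr=0x88 blk=8 s=0: L1-HIT | VC []
  [2] addr=0x12d blk=18 s=2: MISS | VC []
  [3] addr=0x124 blk=18 s=2: L1-HIT | VC []
  [4] addr=0x61 blk=6 s=2: MISS | VC [18]
  [5] addr=0x60 blk=6 s=2: L1-HIT | VC [18]
  [6] addr=0x67 blk=6 s=2: L1-HIT | VC [18]
  [7] addr=0x6f blk=6 s=2: L1-HIT | VC [18]
  [8] addr=0x48 blk=4 s=0: MISS | VC [18, 8]
  [9] addr=0x85 blk=8 s=0: VC-HIT | VC [18, 4]
  [10] addr=0x42 blk=4 s=0: VC-HIT | VC [18, 8]

MISSES = 4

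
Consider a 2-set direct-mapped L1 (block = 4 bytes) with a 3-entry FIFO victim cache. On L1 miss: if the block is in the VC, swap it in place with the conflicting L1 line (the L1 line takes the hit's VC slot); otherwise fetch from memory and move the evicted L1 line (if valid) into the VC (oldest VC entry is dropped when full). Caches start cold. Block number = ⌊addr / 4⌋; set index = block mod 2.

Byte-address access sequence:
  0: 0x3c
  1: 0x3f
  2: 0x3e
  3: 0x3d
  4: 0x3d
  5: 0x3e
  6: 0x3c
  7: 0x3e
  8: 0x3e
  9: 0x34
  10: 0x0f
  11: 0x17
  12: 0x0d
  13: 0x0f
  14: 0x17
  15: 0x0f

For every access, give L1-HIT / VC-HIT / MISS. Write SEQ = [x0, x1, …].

SEQ = [MISS, L1-HIT, L1-HIT, L1-HIT, L1-HIT, L1-HIT, L1-HIT, L1-HIT, L1-HIT, MISS, MISS, MISS, VC-HIT, L1-HIT, VC-HIT, VC-HIT]

#0 0x3c→b15/s1 MISS; vc=[]
#1 0x3f→b15/s1 L1-HIT; vc=[]
#2 0x3e→b15/s1 L1-HIT; vc=[]
#3 0x3d→b15/s1 L1-HIT; vc=[]
#4 0x3d→b15/s1 L1-HIT; vc=[]
#5 0x3e→b15/s1 L1-HIT; vc=[]
#6 0x3c→b15/s1 L1-HIT; vc=[]
#7 0x3e→b15/s1 L1-HIT; vc=[]
#8 0x3e→b15/s1 L1-HIT; vc=[]
#9 0x34→b13/s1 MISS; vc=[15]
#10 0xf→b3/s1 MISS; vc=[15,13]
#11 0x17→b5/s1 MISS; vc=[15,13,3]
#12 0xd→b3/s1 VC-HIT; vc=[15,13,5]
#13 0xf→b3/s1 L1-HIT; vc=[15,13,5]
#14 0x17→b5/s1 VC-HIT; vc=[15,13,3]
#15 0xf→b3/s1 VC-HIT; vc=[15,13,5]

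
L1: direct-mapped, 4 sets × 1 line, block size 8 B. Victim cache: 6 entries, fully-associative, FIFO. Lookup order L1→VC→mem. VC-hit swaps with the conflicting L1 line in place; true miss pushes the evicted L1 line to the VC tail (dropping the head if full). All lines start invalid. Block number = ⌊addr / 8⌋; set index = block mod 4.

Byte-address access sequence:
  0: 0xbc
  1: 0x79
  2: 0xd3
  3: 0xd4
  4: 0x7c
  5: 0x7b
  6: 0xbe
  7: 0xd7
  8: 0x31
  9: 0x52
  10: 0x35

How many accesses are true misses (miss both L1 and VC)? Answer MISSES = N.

#0 0xbc→b23/s3 MISS; vc=[]
#1 0x79→b15/s3 MISS; vc=[23]
#2 0xd3→b26/s2 MISS; vc=[23]
#3 0xd4→b26/s2 L1-HIT; vc=[23]
#4 0x7c→b15/s3 L1-HIT; vc=[23]
#5 0x7b→b15/s3 L1-HIT; vc=[23]
#6 0xbe→b23/s3 VC-HIT; vc=[15]
#7 0xd7→b26/s2 L1-HIT; vc=[15]
#8 0x31→b6/s2 MISS; vc=[15,26]
#9 0x52→b10/s2 MISS; vc=[15,26,6]
#10 0x35→b6/s2 VC-HIT; vc=[15,26,10]

MISSES = 5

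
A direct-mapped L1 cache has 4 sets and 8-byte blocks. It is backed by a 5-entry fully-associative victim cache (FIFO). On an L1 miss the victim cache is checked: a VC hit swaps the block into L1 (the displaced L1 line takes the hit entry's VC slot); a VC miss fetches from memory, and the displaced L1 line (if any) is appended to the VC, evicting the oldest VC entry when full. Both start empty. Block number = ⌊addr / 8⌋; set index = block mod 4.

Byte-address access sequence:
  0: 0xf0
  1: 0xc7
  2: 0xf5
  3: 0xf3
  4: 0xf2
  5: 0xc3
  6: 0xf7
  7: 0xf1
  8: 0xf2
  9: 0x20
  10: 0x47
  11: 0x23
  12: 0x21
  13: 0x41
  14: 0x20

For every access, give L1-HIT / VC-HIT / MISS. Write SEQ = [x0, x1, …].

SEQ = [MISS, MISS, L1-HIT, L1-HIT, L1-HIT, L1-HIT, L1-HIT, L1-HIT, L1-HIT, MISS, MISS, VC-HIT, L1-HIT, VC-HIT, VC-HIT]

  [0] addr=0xf0 blk=30 s=2: MISS | VC []
  [1] addr=0xc7 blk=24 s=0: MISS | VC []
  [2] addr=0xf5 blk=30 s=2: L1-HIT | VC []
  [3] addr=0xf3 blk=30 s=2: L1-HIT | VC []
  [4] addr=0xf2 blk=30 s=2: L1-HIT | VC []
  [5] addr=0xc3 blk=24 s=0: L1-HIT | VC []
  [6] addr=0xf7 blk=30 s=2: L1-HIT | VC []
  [7] addr=0xf1 blk=30 s=2: L1-HIT | VC []
  [8] addr=0xf2 blk=30 s=2: L1-HIT | VC []
  [9] addr=0x20 blk=4 s=0: MISS | VC [24]
  [10] addr=0x47 blk=8 s=0: MISS | VC [24, 4]
  [11] addr=0x23 blk=4 s=0: VC-HIT | VC [24, 8]
  [12] addr=0x21 blk=4 s=0: L1-HIT | VC [24, 8]
  [13] addr=0x41 blk=8 s=0: VC-HIT | VC [24, 4]
  [14] addr=0x20 blk=4 s=0: VC-HIT | VC [24, 8]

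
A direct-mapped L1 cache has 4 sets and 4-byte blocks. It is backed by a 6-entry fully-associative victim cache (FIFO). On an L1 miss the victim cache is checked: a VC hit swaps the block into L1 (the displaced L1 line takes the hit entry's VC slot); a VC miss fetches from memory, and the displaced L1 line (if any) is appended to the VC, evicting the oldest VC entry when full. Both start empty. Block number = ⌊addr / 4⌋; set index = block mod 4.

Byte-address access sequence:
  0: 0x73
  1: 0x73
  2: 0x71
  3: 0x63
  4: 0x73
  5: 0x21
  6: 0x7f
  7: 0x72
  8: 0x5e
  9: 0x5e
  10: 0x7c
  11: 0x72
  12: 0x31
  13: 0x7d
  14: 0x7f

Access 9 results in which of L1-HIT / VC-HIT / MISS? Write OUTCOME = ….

#0 0x73→b28/s0 MISS; vc=[]
#1 0x73→b28/s0 L1-HIT; vc=[]
#2 0x71→b28/s0 L1-HIT; vc=[]
#3 0x63→b24/s0 MISS; vc=[28]
#4 0x73→b28/s0 VC-HIT; vc=[24]
#5 0x21→b8/s0 MISS; vc=[24,28]
#6 0x7f→b31/s3 MISS; vc=[24,28]
#7 0x72→b28/s0 VC-HIT; vc=[24,8]
#8 0x5e→b23/s3 MISS; vc=[24,8,31]
#9 0x5e→b23/s3 L1-HIT; vc=[24,8,31]
#10 0x7c→b31/s3 VC-HIT; vc=[24,8,23]
#11 0x72→b28/s0 L1-HIT; vc=[24,8,23]
#12 0x31→b12/s0 MISS; vc=[24,8,23,28]
#13 0x7d→b31/s3 L1-HIT; vc=[24,8,23,28]
#14 0x7f→b31/s3 L1-HIT; vc=[24,8,23,28]

OUTCOME = L1-HIT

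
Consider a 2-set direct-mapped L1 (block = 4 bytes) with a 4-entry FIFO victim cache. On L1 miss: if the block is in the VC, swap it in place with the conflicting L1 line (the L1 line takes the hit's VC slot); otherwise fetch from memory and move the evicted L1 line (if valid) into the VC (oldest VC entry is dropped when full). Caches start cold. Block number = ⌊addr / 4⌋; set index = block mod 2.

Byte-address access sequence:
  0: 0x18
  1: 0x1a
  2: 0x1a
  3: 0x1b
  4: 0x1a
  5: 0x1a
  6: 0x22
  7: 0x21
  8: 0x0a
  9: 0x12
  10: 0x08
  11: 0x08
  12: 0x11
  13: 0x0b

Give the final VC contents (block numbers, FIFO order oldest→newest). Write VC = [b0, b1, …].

#0 0x18→b6/s0 MISS; vc=[]
#1 0x1a→b6/s0 L1-HIT; vc=[]
#2 0x1a→b6/s0 L1-HIT; vc=[]
#3 0x1b→b6/s0 L1-HIT; vc=[]
#4 0x1a→b6/s0 L1-HIT; vc=[]
#5 0x1a→b6/s0 L1-HIT; vc=[]
#6 0x22→b8/s0 MISS; vc=[6]
#7 0x21→b8/s0 L1-HIT; vc=[6]
#8 0xa→b2/s0 MISS; vc=[6,8]
#9 0x12→b4/s0 MISS; vc=[6,8,2]
#10 0x8→b2/s0 VC-HIT; vc=[6,8,4]
#11 0x8→b2/s0 L1-HIT; vc=[6,8,4]
#12 0x11→b4/s0 VC-HIT; vc=[6,8,2]
#13 0xb→b2/s0 VC-HIT; vc=[6,8,4]

VC = [6, 8, 4]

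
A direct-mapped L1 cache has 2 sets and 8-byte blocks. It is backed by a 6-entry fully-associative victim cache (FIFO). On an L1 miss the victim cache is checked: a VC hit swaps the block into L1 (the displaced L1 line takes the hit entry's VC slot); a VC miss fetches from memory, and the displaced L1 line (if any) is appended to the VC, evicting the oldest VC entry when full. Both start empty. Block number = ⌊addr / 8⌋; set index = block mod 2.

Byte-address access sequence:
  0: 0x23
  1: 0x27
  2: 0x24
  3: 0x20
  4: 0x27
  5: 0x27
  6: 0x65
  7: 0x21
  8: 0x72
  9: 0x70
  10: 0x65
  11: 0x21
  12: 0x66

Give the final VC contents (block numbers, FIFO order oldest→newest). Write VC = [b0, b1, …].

#0 0x23→b4/s0 MISS; vc=[]
#1 0x27→b4/s0 L1-HIT; vc=[]
#2 0x24→b4/s0 L1-HIT; vc=[]
#3 0x20→b4/s0 L1-HIT; vc=[]
#4 0x27→b4/s0 L1-HIT; vc=[]
#5 0x27→b4/s0 L1-HIT; vc=[]
#6 0x65→b12/s0 MISS; vc=[4]
#7 0x21→b4/s0 VC-HIT; vc=[12]
#8 0x72→b14/s0 MISS; vc=[12,4]
#9 0x70→b14/s0 L1-HIT; vc=[12,4]
#10 0x65→b12/s0 VC-HIT; vc=[14,4]
#11 0x21→b4/s0 VC-HIT; vc=[14,12]
#12 0x66→b12/s0 VC-HIT; vc=[14,4]

VC = [14, 4]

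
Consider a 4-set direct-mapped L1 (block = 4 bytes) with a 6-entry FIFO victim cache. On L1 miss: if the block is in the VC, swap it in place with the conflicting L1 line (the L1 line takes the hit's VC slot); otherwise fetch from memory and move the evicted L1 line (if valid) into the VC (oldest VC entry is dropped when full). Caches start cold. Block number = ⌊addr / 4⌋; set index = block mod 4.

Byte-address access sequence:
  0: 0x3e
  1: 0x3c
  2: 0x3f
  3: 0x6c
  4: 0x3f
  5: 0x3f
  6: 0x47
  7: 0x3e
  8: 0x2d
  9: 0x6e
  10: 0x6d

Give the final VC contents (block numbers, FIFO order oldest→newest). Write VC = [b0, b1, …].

#0 0x3e→b15/s3 MISS; vc=[]
#1 0x3c→b15/s3 L1-HIT; vc=[]
#2 0x3f→b15/s3 L1-HIT; vc=[]
#3 0x6c→b27/s3 MISS; vc=[15]
#4 0x3f→b15/s3 VC-HIT; vc=[27]
#5 0x3f→b15/s3 L1-HIT; vc=[27]
#6 0x47→b17/s1 MISS; vc=[27]
#7 0x3e→b15/s3 L1-HIT; vc=[27]
#8 0x2d→b11/s3 MISS; vc=[27,15]
#9 0x6e→b27/s3 VC-HIT; vc=[11,15]
#10 0x6d→b27/s3 L1-HIT; vc=[11,15]

VC = [11, 15]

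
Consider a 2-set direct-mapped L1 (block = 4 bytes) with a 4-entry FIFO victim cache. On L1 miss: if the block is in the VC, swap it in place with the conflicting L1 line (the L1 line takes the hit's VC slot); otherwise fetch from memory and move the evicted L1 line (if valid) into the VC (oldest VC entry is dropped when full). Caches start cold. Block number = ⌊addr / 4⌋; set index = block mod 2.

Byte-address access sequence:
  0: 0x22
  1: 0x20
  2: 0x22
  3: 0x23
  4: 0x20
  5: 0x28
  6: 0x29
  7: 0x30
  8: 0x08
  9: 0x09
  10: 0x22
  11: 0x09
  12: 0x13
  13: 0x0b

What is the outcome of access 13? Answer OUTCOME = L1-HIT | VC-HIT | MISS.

0: 0x22 (blk 8, set 0) → MISS  vc=[]
1: 0x20 (blk 8, set 0) → L1-HIT  vc=[]
2: 0x22 (blk 8, set 0) → L1-HIT  vc=[]
3: 0x23 (blk 8, set 0) → L1-HIT  vc=[]
4: 0x20 (blk 8, set 0) → L1-HIT  vc=[]
5: 0x28 (blk 10, set 0) → MISS  vc=[8]
6: 0x29 (blk 10, set 0) → L1-HIT  vc=[8]
7: 0x30 (blk 12, set 0) → MISS  vc=[8, 10]
8: 0x8 (blk 2, set 0) → MISS  vc=[8, 10, 12]
9: 0x9 (blk 2, set 0) → L1-HIT  vc=[8, 10, 12]
10: 0x22 (blk 8, set 0) → VC-HIT  vc=[2, 10, 12]
11: 0x9 (blk 2, set 0) → VC-HIT  vc=[8, 10, 12]
12: 0x13 (blk 4, set 0) → MISS  vc=[8, 10, 12, 2]
13: 0xb (blk 2, set 0) → VC-HIT  vc=[8, 10, 12, 4]

OUTCOME = VC-HIT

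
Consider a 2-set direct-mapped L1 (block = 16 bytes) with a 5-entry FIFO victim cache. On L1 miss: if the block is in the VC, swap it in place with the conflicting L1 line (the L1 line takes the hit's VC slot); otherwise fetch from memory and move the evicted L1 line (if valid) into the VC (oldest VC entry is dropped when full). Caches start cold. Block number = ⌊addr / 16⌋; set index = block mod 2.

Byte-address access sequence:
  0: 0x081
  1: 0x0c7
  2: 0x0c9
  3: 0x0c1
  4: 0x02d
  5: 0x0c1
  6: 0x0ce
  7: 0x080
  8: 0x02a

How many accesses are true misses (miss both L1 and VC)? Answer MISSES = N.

MISSES = 3

0: 0x81 (blk 8, set 0) → MISS  vc=[]
1: 0xc7 (blk 12, set 0) → MISS  vc=[8]
2: 0xc9 (blk 12, set 0) → L1-HIT  vc=[8]
3: 0xc1 (blk 12, set 0) → L1-HIT  vc=[8]
4: 0x2d (blk 2, set 0) → MISS  vc=[8, 12]
5: 0xc1 (blk 12, set 0) → VC-HIT  vc=[8, 2]
6: 0xce (blk 12, set 0) → L1-HIT  vc=[8, 2]
7: 0x80 (blk 8, set 0) → VC-HIT  vc=[12, 2]
8: 0x2a (blk 2, set 0) → VC-HIT  vc=[12, 8]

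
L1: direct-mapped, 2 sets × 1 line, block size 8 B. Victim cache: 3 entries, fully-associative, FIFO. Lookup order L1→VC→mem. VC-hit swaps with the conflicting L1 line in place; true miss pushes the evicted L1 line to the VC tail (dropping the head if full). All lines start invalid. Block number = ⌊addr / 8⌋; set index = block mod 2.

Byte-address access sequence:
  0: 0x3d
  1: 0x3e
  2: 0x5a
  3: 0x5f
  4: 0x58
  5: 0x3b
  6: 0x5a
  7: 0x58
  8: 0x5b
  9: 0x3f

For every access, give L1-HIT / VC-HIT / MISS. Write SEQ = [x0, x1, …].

#0 0x3d→b7/s1 MISS; vc=[]
#1 0x3e→b7/s1 L1-HIT; vc=[]
#2 0x5a→b11/s1 MISS; vc=[7]
#3 0x5f→b11/s1 L1-HIT; vc=[7]
#4 0x58→b11/s1 L1-HIT; vc=[7]
#5 0x3b→b7/s1 VC-HIT; vc=[11]
#6 0x5a→b11/s1 VC-HIT; vc=[7]
#7 0x58→b11/s1 L1-HIT; vc=[7]
#8 0x5b→b11/s1 L1-HIT; vc=[7]
#9 0x3f→b7/s1 VC-HIT; vc=[11]

SEQ = [MISS, L1-HIT, MISS, L1-HIT, L1-HIT, VC-HIT, VC-HIT, L1-HIT, L1-HIT, VC-HIT]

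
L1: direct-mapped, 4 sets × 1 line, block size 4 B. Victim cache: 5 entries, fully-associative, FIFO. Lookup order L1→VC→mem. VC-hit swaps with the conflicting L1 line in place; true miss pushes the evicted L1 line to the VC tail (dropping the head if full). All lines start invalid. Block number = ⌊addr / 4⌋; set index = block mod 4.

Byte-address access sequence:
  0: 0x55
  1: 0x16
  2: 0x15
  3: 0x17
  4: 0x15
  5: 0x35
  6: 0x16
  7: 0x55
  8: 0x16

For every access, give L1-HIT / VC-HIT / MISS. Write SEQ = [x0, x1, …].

  [0] addr=0x55 blk=21 s=1: MISS | VC []
  [1] addr=0x16 blk=5 s=1: MISS | VC [21]
  [2] addr=0x15 blk=5 s=1: L1-HIT | VC [21]
  [3] addr=0x17 blk=5 s=1: L1-HIT | VC [21]
  [4] addr=0x15 blk=5 s=1: L1-HIT | VC [21]
  [5] addr=0x35 blk=13 s=1: MISS | VC [21, 5]
  [6] addr=0x16 blk=5 s=1: VC-HIT | VC [21, 13]
  [7] addr=0x55 blk=21 s=1: VC-HIT | VC [5, 13]
  [8] addr=0x16 blk=5 s=1: VC-HIT | VC [21, 13]

SEQ = [MISS, MISS, L1-HIT, L1-HIT, L1-HIT, MISS, VC-HIT, VC-HIT, VC-HIT]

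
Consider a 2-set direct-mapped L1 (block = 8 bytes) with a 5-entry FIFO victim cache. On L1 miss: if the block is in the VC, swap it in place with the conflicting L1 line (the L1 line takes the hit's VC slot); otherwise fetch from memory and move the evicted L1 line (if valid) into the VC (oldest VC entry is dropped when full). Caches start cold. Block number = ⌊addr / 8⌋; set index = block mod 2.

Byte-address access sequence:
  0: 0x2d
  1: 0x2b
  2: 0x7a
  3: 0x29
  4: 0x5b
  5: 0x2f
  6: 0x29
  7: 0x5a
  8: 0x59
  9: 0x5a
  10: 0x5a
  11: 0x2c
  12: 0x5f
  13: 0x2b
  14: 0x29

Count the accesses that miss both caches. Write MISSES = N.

0: 0x2d (blk 5, set 1) → MISS  vc=[]
1: 0x2b (blk 5, set 1) → L1-HIT  vc=[]
2: 0x7a (blk 15, set 1) → MISS  vc=[5]
3: 0x29 (blk 5, set 1) → VC-HIT  vc=[15]
4: 0x5b (blk 11, set 1) → MISS  vc=[15, 5]
5: 0x2f (blk 5, set 1) → VC-HIT  vc=[15, 11]
6: 0x29 (blk 5, set 1) → L1-HIT  vc=[15, 11]
7: 0x5a (blk 11, set 1) → VC-HIT  vc=[15, 5]
8: 0x59 (blk 11, set 1) → L1-HIT  vc=[15, 5]
9: 0x5a (blk 11, set 1) → L1-HIT  vc=[15, 5]
10: 0x5a (blk 11, set 1) → L1-HIT  vc=[15, 5]
11: 0x2c (blk 5, set 1) → VC-HIT  vc=[15, 11]
12: 0x5f (blk 11, set 1) → VC-HIT  vc=[15, 5]
13: 0x2b (blk 5, set 1) → VC-HIT  vc=[15, 11]
14: 0x29 (blk 5, set 1) → L1-HIT  vc=[15, 11]

MISSES = 3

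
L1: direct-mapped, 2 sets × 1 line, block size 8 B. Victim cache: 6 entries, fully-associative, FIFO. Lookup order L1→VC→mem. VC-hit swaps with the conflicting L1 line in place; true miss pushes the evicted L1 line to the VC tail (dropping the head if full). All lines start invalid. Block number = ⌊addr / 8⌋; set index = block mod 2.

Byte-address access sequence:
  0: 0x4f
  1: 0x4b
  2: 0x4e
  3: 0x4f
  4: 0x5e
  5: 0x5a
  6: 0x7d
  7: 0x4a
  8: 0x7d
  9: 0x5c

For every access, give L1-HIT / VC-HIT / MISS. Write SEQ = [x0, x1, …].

  [0] addr=0x4f blk=9 s=1: MISS | VC []
  [1] addr=0x4b blk=9 s=1: L1-HIT | VC []
  [2] addr=0x4e blk=9 s=1: L1-HIT | VC []
  [3] addr=0x4f blk=9 s=1: L1-HIT | VC []
  [4] addr=0x5e blk=11 s=1: MISS | VC [9]
  [5] addr=0x5a blk=11 s=1: L1-HIT | VC [9]
  [6] addr=0x7d blk=15 s=1: MISS | VC [9, 11]
  [7] addr=0x4a blk=9 s=1: VC-HIT | VC [15, 11]
  [8] addr=0x7d blk=15 s=1: VC-HIT | VC [9, 11]
  [9] addr=0x5c blk=11 s=1: VC-HIT | VC [9, 15]

SEQ = [MISS, L1-HIT, L1-HIT, L1-HIT, MISS, L1-HIT, MISS, VC-HIT, VC-HIT, VC-HIT]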